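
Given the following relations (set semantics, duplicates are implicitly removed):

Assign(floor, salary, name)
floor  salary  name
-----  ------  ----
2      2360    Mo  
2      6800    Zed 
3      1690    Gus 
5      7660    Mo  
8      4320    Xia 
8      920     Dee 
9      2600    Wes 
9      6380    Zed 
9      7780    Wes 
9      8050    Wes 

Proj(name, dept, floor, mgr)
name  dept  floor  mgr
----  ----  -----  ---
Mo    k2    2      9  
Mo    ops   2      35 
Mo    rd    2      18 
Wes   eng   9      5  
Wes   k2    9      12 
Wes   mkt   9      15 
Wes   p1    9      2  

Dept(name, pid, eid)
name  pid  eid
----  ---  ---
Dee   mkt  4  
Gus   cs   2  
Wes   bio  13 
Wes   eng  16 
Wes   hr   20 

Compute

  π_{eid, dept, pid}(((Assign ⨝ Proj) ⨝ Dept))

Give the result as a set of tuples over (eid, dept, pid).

{(13, eng, bio), (13, k2, bio), (13, mkt, bio), (13, p1, bio), (16, eng, eng), (16, k2, eng), (16, mkt, eng), (16, p1, eng), (20, eng, hr), (20, k2, hr), (20, mkt, hr), (20, p1, hr)}

Joining Assign and Proj on floor, name yields {(2, 2360, Mo, k2, 9), (2, 2360, Mo, ops, 35), (2, 2360, Mo, rd, 18), (9, 2600, Wes, eng, 5), (9, 2600, Wes, k2, 12), (9, 2600, Wes, mkt, 15), (9, 2600, Wes, p1, 2), (9, 7780, Wes, eng, 5), (9, 7780, Wes, k2, 12), (9, 7780, Wes, mkt, 15), (9, 7780, Wes, p1, 2), (9, 8050, Wes, eng, 5), (9, 8050, Wes, k2, 12), (9, 8050, Wes, mkt, 15), (9, 8050, Wes, p1, 2)}.
Joining (Assign ⨝ Proj) and Dept on name yields {(9, 2600, Wes, eng, 5, bio, 13), (9, 2600, Wes, eng, 5, eng, 16), (9, 2600, Wes, eng, 5, hr, 20), (9, 2600, Wes, k2, 12, bio, 13), (9, 2600, Wes, k2, 12, eng, 16), (9, 2600, Wes, k2, 12, hr, 20), (9, 2600, Wes, mkt, 15, bio, 13), (9, 2600, Wes, mkt, 15, eng, 16), (9, 2600, Wes, mkt, 15, hr, 20), (9, 2600, Wes, p1, 2, bio, 13), (9, 2600, Wes, p1, 2, eng, 16), (9, 2600, Wes, p1, 2, hr, 20), (9, 7780, Wes, eng, 5, bio, 13), (9, 7780, Wes, eng, 5, eng, 16), (9, 7780, Wes, eng, 5, hr, 20), (9, 7780, Wes, k2, 12, bio, 13), (9, 7780, Wes, k2, 12, eng, 16), (9, 7780, Wes, k2, 12, hr, 20), (9, 7780, Wes, mkt, 15, bio, 13), (9, 7780, Wes, mkt, 15, eng, 16), (9, 7780, Wes, mkt, 15, hr, 20), (9, 7780, Wes, p1, 2, bio, 13), (9, 7780, Wes, p1, 2, eng, 16), (9, 7780, Wes, p1, 2, hr, 20), (9, 8050, Wes, eng, 5, bio, 13), (9, 8050, Wes, eng, 5, eng, 16), (9, 8050, Wes, eng, 5, hr, 20), (9, 8050, Wes, k2, 12, bio, 13), (9, 8050, Wes, k2, 12, eng, 16), (9, 8050, Wes, k2, 12, hr, 20), (9, 8050, Wes, mkt, 15, bio, 13), (9, 8050, Wes, mkt, 15, eng, 16), (9, 8050, Wes, mkt, 15, hr, 20), (9, 8050, Wes, p1, 2, bio, 13), (9, 8050, Wes, p1, 2, eng, 16), (9, 8050, Wes, p1, 2, hr, 20)}.
Keep only column(s) eid, dept, pid (24 duplicate(s) eliminated): {(13, eng, bio), (13, k2, bio), (13, mkt, bio), (13, p1, bio), (16, eng, eng), (16, k2, eng), (16, mkt, eng), (16, p1, eng), (20, eng, hr), (20, k2, hr), (20, mkt, hr), (20, p1, hr)}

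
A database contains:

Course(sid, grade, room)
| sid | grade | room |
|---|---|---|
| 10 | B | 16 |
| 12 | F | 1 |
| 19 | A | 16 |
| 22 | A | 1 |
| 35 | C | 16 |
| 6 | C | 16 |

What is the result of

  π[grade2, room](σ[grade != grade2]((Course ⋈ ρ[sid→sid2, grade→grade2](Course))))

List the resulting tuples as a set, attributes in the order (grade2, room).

{(A, 1), (A, 16), (B, 16), (C, 16), (F, 1)}

ρ[sid→sid2, grade→grade2]: schema becomes (sid2, grade2, room); tuples unchanged.
Course ⋈ ρ[sid→sid2, grade→grade2](Course) (natural join on room): {(10, B, 16, 10, B), (10, B, 16, 19, A), (10, B, 16, 35, C), (10, B, 16, 6, C), (12, F, 1, 12, F), (12, F, 1, 22, A), (19, A, 16, 10, B), (19, A, 16, 19, A), (19, A, 16, 35, C), (19, A, 16, 6, C), (22, A, 1, 12, F), (22, A, 1, 22, A), (35, C, 16, 10, B), (35, C, 16, 19, A), (35, C, 16, 35, C), (35, C, 16, 6, C), (6, C, 16, 10, B), (6, C, 16, 19, A), (6, C, 16, 35, C), (6, C, 16, 6, C)}
Filtering on grade != grade2 leaves {(10, B, 16, 19, A), (10, B, 16, 35, C), (10, B, 16, 6, C), (12, F, 1, 22, A), (19, A, 16, 10, B), (19, A, 16, 35, C), (19, A, 16, 6, C), (22, A, 1, 12, F), (35, C, 16, 10, B), (35, C, 16, 19, A), (6, C, 16, 10, B), (6, C, 16, 19, A)}.
Keep only column(s) grade2, room (7 duplicate(s) eliminated): {(A, 1), (A, 16), (B, 16), (C, 16), (F, 1)}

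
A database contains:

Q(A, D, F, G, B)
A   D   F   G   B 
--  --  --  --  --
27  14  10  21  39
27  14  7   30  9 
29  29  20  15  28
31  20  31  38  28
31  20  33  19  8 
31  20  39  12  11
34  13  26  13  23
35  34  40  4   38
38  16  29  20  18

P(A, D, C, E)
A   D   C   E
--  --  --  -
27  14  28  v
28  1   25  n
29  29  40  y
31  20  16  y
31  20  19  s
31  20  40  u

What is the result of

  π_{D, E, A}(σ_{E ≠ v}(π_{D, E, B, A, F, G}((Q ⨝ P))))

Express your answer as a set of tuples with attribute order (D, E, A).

Natural join on A, D: {(27, 14, 10, 21, 39, 28, v), (27, 14, 7, 30, 9, 28, v), (29, 29, 20, 15, 28, 40, y), (31, 20, 31, 38, 28, 16, y), (31, 20, 31, 38, 28, 19, s), (31, 20, 31, 38, 28, 40, u), (31, 20, 33, 19, 8, 16, y), (31, 20, 33, 19, 8, 19, s), (31, 20, 33, 19, 8, 40, u), (31, 20, 39, 12, 11, 16, y), (31, 20, 39, 12, 11, 19, s), (31, 20, 39, 12, 11, 40, u)}
π_{D, E, B, A, F, G} gives {(14, v, 39, 27, 10, 21), (14, v, 9, 27, 7, 30), (20, s, 11, 31, 39, 12), (20, s, 28, 31, 31, 38), (20, s, 8, 31, 33, 19), (20, u, 11, 31, 39, 12), (20, u, 28, 31, 31, 38), (20, u, 8, 31, 33, 19), (20, y, 11, 31, 39, 12), (20, y, 28, 31, 31, 38), (20, y, 8, 31, 33, 19), (29, y, 28, 29, 20, 15)}.
Selection E ≠ v: {(20, s, 11, 31, 39, 12), (20, s, 28, 31, 31, 38), (20, s, 8, 31, 33, 19), (20, u, 11, 31, 39, 12), (20, u, 28, 31, 31, 38), (20, u, 8, 31, 33, 19), (20, y, 11, 31, 39, 12), (20, y, 28, 31, 31, 38), (20, y, 8, 31, 33, 19), (29, y, 28, 29, 20, 15)}
π_{D, E, A} gives {(20, s, 31), (20, u, 31), (20, y, 31), (29, y, 29)} (6 duplicate(s) eliminated).

{(20, s, 31), (20, u, 31), (20, y, 31), (29, y, 29)}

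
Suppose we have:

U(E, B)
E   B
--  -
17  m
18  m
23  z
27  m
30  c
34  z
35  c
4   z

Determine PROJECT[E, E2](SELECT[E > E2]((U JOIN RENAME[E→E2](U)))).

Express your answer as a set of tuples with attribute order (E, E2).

ρ[E→E2]: schema becomes (E2, B); tuples unchanged.
Joining U and RENAME[E→E2](U) on B yields {(17, m, 17), (17, m, 18), (17, m, 27), (18, m, 17), (18, m, 18), (18, m, 27), (23, z, 23), (23, z, 34), (23, z, 4), (27, m, 17), (27, m, 18), (27, m, 27), (30, c, 30), (30, c, 35), (34, z, 23), (34, z, 34), (34, z, 4), (35, c, 30), (35, c, 35), (4, z, 23), (4, z, 34), (4, z, 4)}.
Apply σ_{E > E2}; surviving tuples: {(18, m, 17), (23, z, 4), (27, m, 17), (27, m, 18), (34, z, 23), (34, z, 4), (35, c, 30)}
π[E, E2]: project onto (E, E2) → {(18, 17), (23, 4), (27, 17), (27, 18), (34, 23), (34, 4), (35, 30)}

{(18, 17), (23, 4), (27, 17), (27, 18), (34, 23), (34, 4), (35, 30)}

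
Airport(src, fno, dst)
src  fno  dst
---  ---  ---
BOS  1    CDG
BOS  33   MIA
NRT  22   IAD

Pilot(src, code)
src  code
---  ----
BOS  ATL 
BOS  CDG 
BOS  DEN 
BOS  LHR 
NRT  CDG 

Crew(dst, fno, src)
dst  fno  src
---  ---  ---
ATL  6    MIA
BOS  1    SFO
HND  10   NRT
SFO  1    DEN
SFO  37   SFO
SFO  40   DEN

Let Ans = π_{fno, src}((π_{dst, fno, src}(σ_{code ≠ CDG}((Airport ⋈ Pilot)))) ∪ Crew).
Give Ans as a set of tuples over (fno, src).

Joining Airport and Pilot on src yields {(BOS, 1, CDG, ATL), (BOS, 1, CDG, CDG), (BOS, 1, CDG, DEN), (BOS, 1, CDG, LHR), (BOS, 33, MIA, ATL), (BOS, 33, MIA, CDG), (BOS, 33, MIA, DEN), (BOS, 33, MIA, LHR), (NRT, 22, IAD, CDG)}.
Apply σ_{code ≠ CDG}; surviving tuples: {(BOS, 1, CDG, ATL), (BOS, 1, CDG, DEN), (BOS, 1, CDG, LHR), (BOS, 33, MIA, ATL), (BOS, 33, MIA, DEN), (BOS, 33, MIA, LHR)}
Keep only column(s) dst, fno, src (4 duplicate(s) eliminated): {(CDG, 1, BOS), (MIA, 33, BOS)}
Union: {(CDG, 1, BOS), (MIA, 33, BOS)} with {(ATL, 6, MIA), (BOS, 1, SFO), (HND, 10, NRT), (SFO, 1, DEN), (SFO, 37, SFO), (SFO, 40, DEN)} → {(ATL, 6, MIA), (BOS, 1, SFO), (CDG, 1, BOS), (HND, 10, NRT), (MIA, 33, BOS), (SFO, 1, DEN), (SFO, 37, SFO), (SFO, 40, DEN)}
Keep only column(s) fno, src: {(1, BOS), (1, DEN), (1, SFO), (10, NRT), (33, BOS), (37, SFO), (40, DEN), (6, MIA)}

{(1, BOS), (1, DEN), (1, SFO), (10, NRT), (33, BOS), (37, SFO), (40, DEN), (6, MIA)}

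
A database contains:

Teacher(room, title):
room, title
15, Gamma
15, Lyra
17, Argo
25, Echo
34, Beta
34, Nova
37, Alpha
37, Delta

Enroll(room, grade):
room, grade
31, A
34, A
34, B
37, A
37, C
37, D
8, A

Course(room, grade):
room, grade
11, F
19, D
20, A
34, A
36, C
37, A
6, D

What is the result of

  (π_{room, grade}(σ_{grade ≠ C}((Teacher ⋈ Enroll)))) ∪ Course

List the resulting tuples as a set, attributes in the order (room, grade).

{(11, F), (19, D), (20, A), (34, A), (34, B), (36, C), (37, A), (37, D), (6, D)}

Joining Teacher and Enroll on room yields {(34, Beta, A), (34, Beta, B), (34, Nova, A), (34, Nova, B), (37, Alpha, A), (37, Alpha, C), (37, Alpha, D), (37, Delta, A), (37, Delta, C), (37, Delta, D)}.
Selection grade ≠ C: {(34, Beta, A), (34, Beta, B), (34, Nova, A), (34, Nova, B), (37, Alpha, A), (37, Alpha, D), (37, Delta, A), (37, Delta, D)}
Projecting to room, grade (4 duplicate(s) eliminated): {(34, A), (34, B), (37, A), (37, D)}
Taking the union: {(11, F), (19, D), (20, A), (34, A), (34, B), (36, C), (37, A), (37, D), (6, D)}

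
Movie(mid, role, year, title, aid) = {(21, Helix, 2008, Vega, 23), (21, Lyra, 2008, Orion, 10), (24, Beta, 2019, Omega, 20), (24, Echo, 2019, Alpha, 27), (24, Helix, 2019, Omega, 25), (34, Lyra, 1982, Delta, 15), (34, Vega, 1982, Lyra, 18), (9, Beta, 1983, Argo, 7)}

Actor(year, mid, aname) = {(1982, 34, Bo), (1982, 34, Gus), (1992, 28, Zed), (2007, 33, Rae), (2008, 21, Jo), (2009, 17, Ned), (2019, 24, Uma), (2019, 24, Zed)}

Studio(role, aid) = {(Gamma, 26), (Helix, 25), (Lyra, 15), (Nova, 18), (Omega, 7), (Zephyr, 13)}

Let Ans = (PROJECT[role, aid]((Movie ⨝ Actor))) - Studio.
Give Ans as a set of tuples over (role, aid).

Natural join on mid, year: {(21, Helix, 2008, Vega, 23, Jo), (21, Lyra, 2008, Orion, 10, Jo), (24, Beta, 2019, Omega, 20, Uma), (24, Beta, 2019, Omega, 20, Zed), (24, Echo, 2019, Alpha, 27, Uma), (24, Echo, 2019, Alpha, 27, Zed), (24, Helix, 2019, Omega, 25, Uma), (24, Helix, 2019, Omega, 25, Zed), (34, Lyra, 1982, Delta, 15, Bo), (34, Lyra, 1982, Delta, 15, Gus), (34, Vega, 1982, Lyra, 18, Bo), (34, Vega, 1982, Lyra, 18, Gus)}
Keep only column(s) role, aid (5 duplicate(s) eliminated): {(Beta, 20), (Echo, 27), (Helix, 23), (Helix, 25), (Lyra, 10), (Lyra, 15), (Vega, 18)}
Set difference of the two operands is {(Beta, 20), (Echo, 27), (Helix, 23), (Lyra, 10), (Vega, 18)}.

{(Beta, 20), (Echo, 27), (Helix, 23), (Lyra, 10), (Vega, 18)}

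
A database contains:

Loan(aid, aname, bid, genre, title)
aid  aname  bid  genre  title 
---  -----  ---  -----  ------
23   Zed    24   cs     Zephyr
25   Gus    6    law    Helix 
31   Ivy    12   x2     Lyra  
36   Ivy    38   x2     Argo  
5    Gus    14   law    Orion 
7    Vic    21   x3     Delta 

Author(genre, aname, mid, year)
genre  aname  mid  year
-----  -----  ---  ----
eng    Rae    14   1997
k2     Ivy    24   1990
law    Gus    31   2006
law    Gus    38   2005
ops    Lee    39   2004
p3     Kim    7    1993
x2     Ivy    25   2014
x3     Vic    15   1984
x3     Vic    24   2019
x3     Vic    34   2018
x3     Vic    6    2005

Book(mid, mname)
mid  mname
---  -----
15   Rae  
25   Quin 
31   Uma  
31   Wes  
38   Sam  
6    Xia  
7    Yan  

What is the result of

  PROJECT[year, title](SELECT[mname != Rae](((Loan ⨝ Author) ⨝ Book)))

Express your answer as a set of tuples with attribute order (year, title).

{(2005, Delta), (2005, Helix), (2005, Orion), (2006, Helix), (2006, Orion), (2014, Argo), (2014, Lyra)}

Natural join on aname, genre: {(25, Gus, 6, law, Helix, 31, 2006), (25, Gus, 6, law, Helix, 38, 2005), (31, Ivy, 12, x2, Lyra, 25, 2014), (36, Ivy, 38, x2, Argo, 25, 2014), (5, Gus, 14, law, Orion, 31, 2006), (5, Gus, 14, law, Orion, 38, 2005), (7, Vic, 21, x3, Delta, 15, 1984), (7, Vic, 21, x3, Delta, 24, 2019), (7, Vic, 21, x3, Delta, 34, 2018), (7, Vic, 21, x3, Delta, 6, 2005)}
Natural join on mid: {(25, Gus, 6, law, Helix, 31, 2006, Uma), (25, Gus, 6, law, Helix, 31, 2006, Wes), (25, Gus, 6, law, Helix, 38, 2005, Sam), (31, Ivy, 12, x2, Lyra, 25, 2014, Quin), (36, Ivy, 38, x2, Argo, 25, 2014, Quin), (5, Gus, 14, law, Orion, 31, 2006, Uma), (5, Gus, 14, law, Orion, 31, 2006, Wes), (5, Gus, 14, law, Orion, 38, 2005, Sam), (7, Vic, 21, x3, Delta, 15, 1984, Rae), (7, Vic, 21, x3, Delta, 6, 2005, Xia)}
Apply σ_{mname != Rae}; surviving tuples: {(25, Gus, 6, law, Helix, 31, 2006, Uma), (25, Gus, 6, law, Helix, 31, 2006, Wes), (25, Gus, 6, law, Helix, 38, 2005, Sam), (31, Ivy, 12, x2, Lyra, 25, 2014, Quin), (36, Ivy, 38, x2, Argo, 25, 2014, Quin), (5, Gus, 14, law, Orion, 31, 2006, Uma), (5, Gus, 14, law, Orion, 31, 2006, Wes), (5, Gus, 14, law, Orion, 38, 2005, Sam), (7, Vic, 21, x3, Delta, 6, 2005, Xia)}
Keep only column(s) year, title (2 duplicate(s) eliminated): {(2005, Delta), (2005, Helix), (2005, Orion), (2006, Helix), (2006, Orion), (2014, Argo), (2014, Lyra)}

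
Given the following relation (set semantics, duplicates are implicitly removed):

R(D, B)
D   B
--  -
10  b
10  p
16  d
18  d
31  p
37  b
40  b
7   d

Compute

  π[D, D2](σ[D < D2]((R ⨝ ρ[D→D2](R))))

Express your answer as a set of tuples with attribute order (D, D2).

ρ[D→D2]: schema becomes (D2, B); tuples unchanged.
R ⋈ ρ[D→D2](R) (natural join on B): {(10, b, 10), (10, b, 37), (10, b, 40), (10, p, 10), (10, p, 31), (16, d, 16), (16, d, 18), (16, d, 7), (18, d, 16), (18, d, 18), (18, d, 7), (31, p, 10), (31, p, 31), (37, b, 10), (37, b, 37), (37, b, 40), (40, b, 10), (40, b, 37), (40, b, 40), (7, d, 16), (7, d, 18), (7, d, 7)}
σ[D < D2]: keep tuples satisfying D < D2 → {(10, b, 37), (10, b, 40), (10, p, 31), (16, d, 18), (37, b, 40), (7, d, 16), (7, d, 18)}
π[D, D2]: project onto (D, D2) → {(10, 31), (10, 37), (10, 40), (16, 18), (37, 40), (7, 16), (7, 18)}

{(10, 31), (10, 37), (10, 40), (16, 18), (37, 40), (7, 16), (7, 18)}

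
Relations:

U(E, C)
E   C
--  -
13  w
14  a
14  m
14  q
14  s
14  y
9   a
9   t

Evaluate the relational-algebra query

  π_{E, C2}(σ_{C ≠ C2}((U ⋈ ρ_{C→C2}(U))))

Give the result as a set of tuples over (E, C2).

{(14, a), (14, m), (14, q), (14, s), (14, y), (9, a), (9, t)}

ρ[C→C2]: schema becomes (E, C2); tuples unchanged.
U ⋈ ρ_{C→C2}(U) (natural join on E): {(13, w, w), (14, a, a), (14, a, m), (14, a, q), (14, a, s), (14, a, y), (14, m, a), (14, m, m), (14, m, q), (14, m, s), (14, m, y), (14, q, a), (14, q, m), (14, q, q), (14, q, s), (14, q, y), (14, s, a), (14, s, m), (14, s, q), (14, s, s), (14, s, y), (14, y, a), (14, y, m), (14, y, q), (14, y, s), (14, y, y), (9, a, a), (9, a, t), (9, t, a), (9, t, t)}
Selection C ≠ C2: {(14, a, m), (14, a, q), (14, a, s), (14, a, y), (14, m, a), (14, m, q), (14, m, s), (14, m, y), (14, q, a), (14, q, m), (14, q, s), (14, q, y), (14, s, a), (14, s, m), (14, s, q), (14, s, y), (14, y, a), (14, y, m), (14, y, q), (14, y, s), (9, a, t), (9, t, a)}
π_{E, C2} gives {(14, a), (14, m), (14, q), (14, s), (14, y), (9, a), (9, t)} (15 duplicate(s) eliminated).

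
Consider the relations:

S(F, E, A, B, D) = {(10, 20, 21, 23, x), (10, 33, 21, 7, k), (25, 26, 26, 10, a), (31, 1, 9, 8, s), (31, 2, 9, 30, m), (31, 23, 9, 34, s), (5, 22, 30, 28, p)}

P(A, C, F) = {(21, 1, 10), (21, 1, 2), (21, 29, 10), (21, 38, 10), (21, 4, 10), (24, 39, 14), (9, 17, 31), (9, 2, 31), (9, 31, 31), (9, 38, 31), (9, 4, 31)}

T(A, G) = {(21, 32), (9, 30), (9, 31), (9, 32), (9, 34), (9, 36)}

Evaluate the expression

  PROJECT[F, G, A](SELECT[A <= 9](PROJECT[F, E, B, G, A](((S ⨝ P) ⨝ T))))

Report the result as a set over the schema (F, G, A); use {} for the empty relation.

Natural join on F, A: {(10, 20, 21, 23, x, 1), (10, 20, 21, 23, x, 29), (10, 20, 21, 23, x, 38), (10, 20, 21, 23, x, 4), (10, 33, 21, 7, k, 1), (10, 33, 21, 7, k, 29), (10, 33, 21, 7, k, 38), (10, 33, 21, 7, k, 4), (31, 1, 9, 8, s, 17), (31, 1, 9, 8, s, 2), (31, 1, 9, 8, s, 31), (31, 1, 9, 8, s, 38), (31, 1, 9, 8, s, 4), (31, 2, 9, 30, m, 17), (31, 2, 9, 30, m, 2), (31, 2, 9, 30, m, 31), (31, 2, 9, 30, m, 38), (31, 2, 9, 30, m, 4), (31, 23, 9, 34, s, 17), (31, 23, 9, 34, s, 2), (31, 23, 9, 34, s, 31), (31, 23, 9, 34, s, 38), (31, 23, 9, 34, s, 4)}
Natural join on A: {(10, 20, 21, 23, x, 1, 32), (10, 20, 21, 23, x, 29, 32), (10, 20, 21, 23, x, 38, 32), (10, 20, 21, 23, x, 4, 32), (10, 33, 21, 7, k, 1, 32), (10, 33, 21, 7, k, 29, 32), (10, 33, 21, 7, k, 38, 32), (10, 33, 21, 7, k, 4, 32), (31, 1, 9, 8, s, 17, 30), (31, 1, 9, 8, s, 17, 31), (31, 1, 9, 8, s, 17, 32), (31, 1, 9, 8, s, 17, 34), (31, 1, 9, 8, s, 17, 36), (31, 1, 9, 8, s, 2, 30), (31, 1, 9, 8, s, 2, 31), (31, 1, 9, 8, s, 2, 32), (31, 1, 9, 8, s, 2, 34), (31, 1, 9, 8, s, 2, 36), (31, 1, 9, 8, s, 31, 30), (31, 1, 9, 8, s, 31, 31), (31, 1, 9, 8, s, 31, 32), (31, 1, 9, 8, s, 31, 34), (31, 1, 9, 8, s, 31, 36), (31, 1, 9, 8, s, 38, 30), (31, 1, 9, 8, s, 38, 31), (31, 1, 9, 8, s, 38, 32), (31, 1, 9, 8, s, 38, 34), (31, 1, 9, 8, s, 38, 36), (31, 1, 9, 8, s, 4, 30), (31, 1, 9, 8, s, 4, 31), (31, 1, 9, 8, s, 4, 32), (31, 1, 9, 8, s, 4, 34), (31, 1, 9, 8, s, 4, 36), (31, 2, 9, 30, m, 17, 30), (31, 2, 9, 30, m, 17, 31), (31, 2, 9, 30, m, 17, 32), (31, 2, 9, 30, m, 17, 34), (31, 2, 9, 30, m, 17, 36), (31, 2, 9, 30, m, 2, 30), (31, 2, 9, 30, m, 2, 31), (31, 2, 9, 30, m, 2, 32), (31, 2, 9, 30, m, 2, 34), (31, 2, 9, 30, m, 2, 36), (31, 2, 9, 30, m, 31, 30), (31, 2, 9, 30, m, 31, 31), (31, 2, 9, 30, m, 31, 32), (31, 2, 9, 30, m, 31, 34), (31, 2, 9, 30, m, 31, 36), (31, 2, 9, 30, m, 38, 30), (31, 2, 9, 30, m, 38, 31), (31, 2, 9, 30, m, 38, 32), (31, 2, 9, 30, m, 38, 34), (31, 2, 9, 30, m, 38, 36), (31, 2, 9, 30, m, 4, 30), (31, 2, 9, 30, m, 4, 31), (31, 2, 9, 30, m, 4, 32), (31, 2, 9, 30, m, 4, 34), (31, 2, 9, 30, m, 4, 36), (31, 23, 9, 34, s, 17, 30), (31, 23, 9, 34, s, 17, 31), (31, 23, 9, 34, s, 17, 32), (31, 23, 9, 34, s, 17, 34), (31, 23, 9, 34, s, 17, 36), (31, 23, 9, 34, s, 2, 30), (31, 23, 9, 34, s, 2, 31), (31, 23, 9, 34, s, 2, 32), (31, 23, 9, 34, s, 2, 34), (31, 23, 9, 34, s, 2, 36), (31, 23, 9, 34, s, 31, 30), (31, 23, 9, 34, s, 31, 31), (31, 23, 9, 34, s, 31, 32), (31, 23, 9, 34, s, 31, 34), (31, 23, 9, 34, s, 31, 36), (31, 23, 9, 34, s, 38, 30), (31, 23, 9, 34, s, 38, 31), (31, 23, 9, 34, s, 38, 32), (31, 23, 9, 34, s, 38, 34), (31, 23, 9, 34, s, 38, 36), (31, 23, 9, 34, s, 4, 30), (31, 23, 9, 34, s, 4, 31), (31, 23, 9, 34, s, 4, 32), (31, 23, 9, 34, s, 4, 34), (31, 23, 9, 34, s, 4, 36)}
π[F, E, B, G, A]: project onto (F, E, B, G, A) (66 duplicate(s) eliminated) → {(10, 20, 23, 32, 21), (10, 33, 7, 32, 21), (31, 1, 8, 30, 9), (31, 1, 8, 31, 9), (31, 1, 8, 32, 9), (31, 1, 8, 34, 9), (31, 1, 8, 36, 9), (31, 2, 30, 30, 9), (31, 2, 30, 31, 9), (31, 2, 30, 32, 9), (31, 2, 30, 34, 9), (31, 2, 30, 36, 9), (31, 23, 34, 30, 9), (31, 23, 34, 31, 9), (31, 23, 34, 32, 9), (31, 23, 34, 34, 9), (31, 23, 34, 36, 9)}
Apply σ_{A <= 9}; surviving tuples: {(31, 1, 8, 30, 9), (31, 1, 8, 31, 9), (31, 1, 8, 32, 9), (31, 1, 8, 34, 9), (31, 1, 8, 36, 9), (31, 2, 30, 30, 9), (31, 2, 30, 31, 9), (31, 2, 30, 32, 9), (31, 2, 30, 34, 9), (31, 2, 30, 36, 9), (31, 23, 34, 30, 9), (31, 23, 34, 31, 9), (31, 23, 34, 32, 9), (31, 23, 34, 34, 9), (31, 23, 34, 36, 9)}
π[F, G, A]: project onto (F, G, A) (10 duplicate(s) eliminated) → {(31, 30, 9), (31, 31, 9), (31, 32, 9), (31, 34, 9), (31, 36, 9)}

{(31, 30, 9), (31, 31, 9), (31, 32, 9), (31, 34, 9), (31, 36, 9)}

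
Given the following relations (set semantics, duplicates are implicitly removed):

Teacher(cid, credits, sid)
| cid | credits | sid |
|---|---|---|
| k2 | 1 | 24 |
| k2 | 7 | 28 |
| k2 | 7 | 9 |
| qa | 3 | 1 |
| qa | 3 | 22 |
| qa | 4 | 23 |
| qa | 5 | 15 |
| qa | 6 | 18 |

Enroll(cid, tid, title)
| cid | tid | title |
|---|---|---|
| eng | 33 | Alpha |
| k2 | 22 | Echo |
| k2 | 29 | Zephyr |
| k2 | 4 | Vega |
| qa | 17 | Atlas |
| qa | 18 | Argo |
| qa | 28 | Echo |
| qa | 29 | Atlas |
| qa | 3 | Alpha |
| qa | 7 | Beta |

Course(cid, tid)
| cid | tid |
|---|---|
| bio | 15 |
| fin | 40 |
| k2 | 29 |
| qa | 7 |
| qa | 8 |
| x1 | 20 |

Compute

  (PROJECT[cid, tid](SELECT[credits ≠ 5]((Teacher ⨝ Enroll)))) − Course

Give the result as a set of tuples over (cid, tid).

Joining Teacher and Enroll on cid yields {(k2, 1, 24, 22, Echo), (k2, 1, 24, 29, Zephyr), (k2, 1, 24, 4, Vega), (k2, 7, 28, 22, Echo), (k2, 7, 28, 29, Zephyr), (k2, 7, 28, 4, Vega), (k2, 7, 9, 22, Echo), (k2, 7, 9, 29, Zephyr), (k2, 7, 9, 4, Vega), (qa, 3, 1, 17, Atlas), (qa, 3, 1, 18, Argo), (qa, 3, 1, 28, Echo), (qa, 3, 1, 29, Atlas), (qa, 3, 1, 3, Alpha), (qa, 3, 1, 7, Beta), (qa, 3, 22, 17, Atlas), (qa, 3, 22, 18, Argo), (qa, 3, 22, 28, Echo), (qa, 3, 22, 29, Atlas), (qa, 3, 22, 3, Alpha), (qa, 3, 22, 7, Beta), (qa, 4, 23, 17, Atlas), (qa, 4, 23, 18, Argo), (qa, 4, 23, 28, Echo), (qa, 4, 23, 29, Atlas), (qa, 4, 23, 3, Alpha), (qa, 4, 23, 7, Beta), (qa, 5, 15, 17, Atlas), (qa, 5, 15, 18, Argo), (qa, 5, 15, 28, Echo), (qa, 5, 15, 29, Atlas), (qa, 5, 15, 3, Alpha), (qa, 5, 15, 7, Beta), (qa, 6, 18, 17, Atlas), (qa, 6, 18, 18, Argo), (qa, 6, 18, 28, Echo), (qa, 6, 18, 29, Atlas), (qa, 6, 18, 3, Alpha), (qa, 6, 18, 7, Beta)}.
Selection credits ≠ 5: {(k2, 1, 24, 22, Echo), (k2, 1, 24, 29, Zephyr), (k2, 1, 24, 4, Vega), (k2, 7, 28, 22, Echo), (k2, 7, 28, 29, Zephyr), (k2, 7, 28, 4, Vega), (k2, 7, 9, 22, Echo), (k2, 7, 9, 29, Zephyr), (k2, 7, 9, 4, Vega), (qa, 3, 1, 17, Atlas), (qa, 3, 1, 18, Argo), (qa, 3, 1, 28, Echo), (qa, 3, 1, 29, Atlas), (qa, 3, 1, 3, Alpha), (qa, 3, 1, 7, Beta), (qa, 3, 22, 17, Atlas), (qa, 3, 22, 18, Argo), (qa, 3, 22, 28, Echo), (qa, 3, 22, 29, Atlas), (qa, 3, 22, 3, Alpha), (qa, 3, 22, 7, Beta), (qa, 4, 23, 17, Atlas), (qa, 4, 23, 18, Argo), (qa, 4, 23, 28, Echo), (qa, 4, 23, 29, Atlas), (qa, 4, 23, 3, Alpha), (qa, 4, 23, 7, Beta), (qa, 6, 18, 17, Atlas), (qa, 6, 18, 18, Argo), (qa, 6, 18, 28, Echo), (qa, 6, 18, 29, Atlas), (qa, 6, 18, 3, Alpha), (qa, 6, 18, 7, Beta)}
Keep only column(s) cid, tid (24 duplicate(s) eliminated): {(k2, 22), (k2, 29), (k2, 4), (qa, 17), (qa, 18), (qa, 28), (qa, 29), (qa, 3), (qa, 7)}
Taking the difference: {(k2, 22), (k2, 4), (qa, 17), (qa, 18), (qa, 28), (qa, 29), (qa, 3)}

{(k2, 22), (k2, 4), (qa, 17), (qa, 18), (qa, 28), (qa, 29), (qa, 3)}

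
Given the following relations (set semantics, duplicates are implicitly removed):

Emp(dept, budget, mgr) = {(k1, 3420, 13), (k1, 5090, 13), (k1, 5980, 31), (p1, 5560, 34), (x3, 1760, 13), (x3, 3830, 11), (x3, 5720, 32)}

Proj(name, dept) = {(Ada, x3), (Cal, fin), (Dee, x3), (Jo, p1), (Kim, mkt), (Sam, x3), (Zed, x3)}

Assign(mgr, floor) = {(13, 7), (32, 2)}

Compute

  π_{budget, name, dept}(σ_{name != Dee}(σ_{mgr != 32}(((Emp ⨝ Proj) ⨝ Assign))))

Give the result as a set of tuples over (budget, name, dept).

{(1760, Ada, x3), (1760, Sam, x3), (1760, Zed, x3)}

Emp ⋈ Proj (natural join on dept): {(p1, 5560, 34, Jo), (x3, 1760, 13, Ada), (x3, 1760, 13, Dee), (x3, 1760, 13, Sam), (x3, 1760, 13, Zed), (x3, 3830, 11, Ada), (x3, 3830, 11, Dee), (x3, 3830, 11, Sam), (x3, 3830, 11, Zed), (x3, 5720, 32, Ada), (x3, 5720, 32, Dee), (x3, 5720, 32, Sam), (x3, 5720, 32, Zed)}
(Emp ⨝ Proj) ⋈ Assign (natural join on mgr): {(x3, 1760, 13, Ada, 7), (x3, 1760, 13, Dee, 7), (x3, 1760, 13, Sam, 7), (x3, 1760, 13, Zed, 7), (x3, 5720, 32, Ada, 2), (x3, 5720, 32, Dee, 2), (x3, 5720, 32, Sam, 2), (x3, 5720, 32, Zed, 2)}
Filtering on mgr != 32 leaves {(x3, 1760, 13, Ada, 7), (x3, 1760, 13, Dee, 7), (x3, 1760, 13, Sam, 7), (x3, 1760, 13, Zed, 7)}.
Filtering on name != Dee leaves {(x3, 1760, 13, Ada, 7), (x3, 1760, 13, Sam, 7), (x3, 1760, 13, Zed, 7)}.
Keep only column(s) budget, name, dept: {(1760, Ada, x3), (1760, Sam, x3), (1760, Zed, x3)}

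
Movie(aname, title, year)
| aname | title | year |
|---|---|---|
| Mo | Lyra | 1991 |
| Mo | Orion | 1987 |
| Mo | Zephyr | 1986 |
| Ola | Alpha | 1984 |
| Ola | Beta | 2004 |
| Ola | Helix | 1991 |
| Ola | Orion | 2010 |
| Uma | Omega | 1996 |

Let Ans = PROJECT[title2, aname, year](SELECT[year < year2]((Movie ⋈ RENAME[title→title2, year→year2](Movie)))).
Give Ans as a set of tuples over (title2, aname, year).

{(Beta, Ola, 1984), (Beta, Ola, 1991), (Helix, Ola, 1984), (Lyra, Mo, 1986), (Lyra, Mo, 1987), (Orion, Mo, 1986), (Orion, Ola, 1984), (Orion, Ola, 1991), (Orion, Ola, 2004)}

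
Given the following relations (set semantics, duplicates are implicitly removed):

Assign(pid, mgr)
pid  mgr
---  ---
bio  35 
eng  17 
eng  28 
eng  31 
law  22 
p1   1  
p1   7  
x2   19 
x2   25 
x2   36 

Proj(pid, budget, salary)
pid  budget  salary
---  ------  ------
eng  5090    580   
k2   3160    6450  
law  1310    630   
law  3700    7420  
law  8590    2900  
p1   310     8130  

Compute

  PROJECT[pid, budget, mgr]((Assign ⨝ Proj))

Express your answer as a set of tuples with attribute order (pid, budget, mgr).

Assign ⋈ Proj (natural join on pid): {(eng, 17, 5090, 580), (eng, 28, 5090, 580), (eng, 31, 5090, 580), (law, 22, 1310, 630), (law, 22, 3700, 7420), (law, 22, 8590, 2900), (p1, 1, 310, 8130), (p1, 7, 310, 8130)}
π_{pid, budget, mgr} gives {(eng, 5090, 17), (eng, 5090, 28), (eng, 5090, 31), (law, 1310, 22), (law, 3700, 22), (law, 8590, 22), (p1, 310, 1), (p1, 310, 7)}.

{(eng, 5090, 17), (eng, 5090, 28), (eng, 5090, 31), (law, 1310, 22), (law, 3700, 22), (law, 8590, 22), (p1, 310, 1), (p1, 310, 7)}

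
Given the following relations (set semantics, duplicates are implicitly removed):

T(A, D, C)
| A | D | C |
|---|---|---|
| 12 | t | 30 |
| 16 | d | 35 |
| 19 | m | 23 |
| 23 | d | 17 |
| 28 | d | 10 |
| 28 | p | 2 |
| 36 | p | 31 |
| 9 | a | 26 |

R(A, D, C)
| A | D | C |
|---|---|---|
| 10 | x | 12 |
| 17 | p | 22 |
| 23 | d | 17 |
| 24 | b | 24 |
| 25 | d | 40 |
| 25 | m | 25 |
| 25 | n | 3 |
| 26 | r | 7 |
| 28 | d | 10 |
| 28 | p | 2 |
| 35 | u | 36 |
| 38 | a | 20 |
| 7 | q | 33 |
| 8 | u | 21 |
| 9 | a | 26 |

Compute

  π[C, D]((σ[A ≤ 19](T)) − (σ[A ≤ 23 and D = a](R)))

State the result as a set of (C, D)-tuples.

{(23, m), (30, t), (35, d)}

σ[A ≤ 19]: keep tuples satisfying A ≤ 19 → {(12, t, 30), (16, d, 35), (19, m, 23), (9, a, 26)}
σ[A ≤ 23 and D = a]: keep tuples satisfying A ≤ 23 and D = a → {(9, a, 26)}
Taking the difference: {(12, t, 30), (16, d, 35), (19, m, 23)}
π[C, D]: project onto (C, D) → {(23, m), (30, t), (35, d)}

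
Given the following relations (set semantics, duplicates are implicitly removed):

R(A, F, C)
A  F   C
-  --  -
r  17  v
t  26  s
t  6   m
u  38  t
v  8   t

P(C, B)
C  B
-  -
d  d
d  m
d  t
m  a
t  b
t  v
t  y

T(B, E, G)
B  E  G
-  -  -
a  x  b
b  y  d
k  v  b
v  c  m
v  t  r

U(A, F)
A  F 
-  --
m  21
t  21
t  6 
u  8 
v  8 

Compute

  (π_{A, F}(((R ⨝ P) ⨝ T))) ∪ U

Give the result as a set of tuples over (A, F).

{(m, 21), (t, 21), (t, 6), (u, 38), (u, 8), (v, 8)}

Joining R and P on C yields {(t, 6, m, a), (u, 38, t, b), (u, 38, t, v), (u, 38, t, y), (v, 8, t, b), (v, 8, t, v), (v, 8, t, y)}.
Joining (R ⨝ P) and T on B yields {(t, 6, m, a, x, b), (u, 38, t, b, y, d), (u, 38, t, v, c, m), (u, 38, t, v, t, r), (v, 8, t, b, y, d), (v, 8, t, v, c, m), (v, 8, t, v, t, r)}.
Projecting to A, F (4 duplicate(s) eliminated): {(t, 6), (u, 38), (v, 8)}
Set union of the two operands is {(m, 21), (t, 21), (t, 6), (u, 38), (u, 8), (v, 8)}.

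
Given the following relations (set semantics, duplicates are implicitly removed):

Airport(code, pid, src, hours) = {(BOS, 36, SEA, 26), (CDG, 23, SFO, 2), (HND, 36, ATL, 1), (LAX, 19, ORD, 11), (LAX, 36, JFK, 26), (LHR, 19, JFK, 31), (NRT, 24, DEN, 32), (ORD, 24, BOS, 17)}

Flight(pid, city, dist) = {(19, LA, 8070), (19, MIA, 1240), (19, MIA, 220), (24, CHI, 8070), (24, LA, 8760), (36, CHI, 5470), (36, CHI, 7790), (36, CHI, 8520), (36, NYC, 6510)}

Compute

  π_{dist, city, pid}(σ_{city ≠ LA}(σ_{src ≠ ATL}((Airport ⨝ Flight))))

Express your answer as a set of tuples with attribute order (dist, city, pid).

{(1240, MIA, 19), (220, MIA, 19), (5470, CHI, 36), (6510, NYC, 36), (7790, CHI, 36), (8070, CHI, 24), (8520, CHI, 36)}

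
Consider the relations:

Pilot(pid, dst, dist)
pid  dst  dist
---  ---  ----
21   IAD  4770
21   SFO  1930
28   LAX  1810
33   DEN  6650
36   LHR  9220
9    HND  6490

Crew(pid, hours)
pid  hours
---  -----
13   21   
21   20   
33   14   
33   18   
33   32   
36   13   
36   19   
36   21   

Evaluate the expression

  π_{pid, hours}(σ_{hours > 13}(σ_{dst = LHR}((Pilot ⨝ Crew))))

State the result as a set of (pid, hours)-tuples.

{(36, 19), (36, 21)}

Pilot ⋈ Crew (natural join on pid): {(21, IAD, 4770, 20), (21, SFO, 1930, 20), (33, DEN, 6650, 14), (33, DEN, 6650, 18), (33, DEN, 6650, 32), (36, LHR, 9220, 13), (36, LHR, 9220, 19), (36, LHR, 9220, 21)}
Apply σ_{dst = LHR}; surviving tuples: {(36, LHR, 9220, 13), (36, LHR, 9220, 19), (36, LHR, 9220, 21)}
Apply σ_{hours > 13}; surviving tuples: {(36, LHR, 9220, 19), (36, LHR, 9220, 21)}
Keep only column(s) pid, hours: {(36, 19), (36, 21)}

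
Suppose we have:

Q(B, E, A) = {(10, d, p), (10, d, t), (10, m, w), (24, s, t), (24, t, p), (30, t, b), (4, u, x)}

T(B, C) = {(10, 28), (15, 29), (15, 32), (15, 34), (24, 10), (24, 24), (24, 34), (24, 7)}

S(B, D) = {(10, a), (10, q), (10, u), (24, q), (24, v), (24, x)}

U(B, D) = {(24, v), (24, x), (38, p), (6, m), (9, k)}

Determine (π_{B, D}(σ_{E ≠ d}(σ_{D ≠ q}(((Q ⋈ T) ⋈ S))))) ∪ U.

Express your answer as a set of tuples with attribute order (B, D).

{(10, a), (10, u), (24, v), (24, x), (38, p), (6, m), (9, k)}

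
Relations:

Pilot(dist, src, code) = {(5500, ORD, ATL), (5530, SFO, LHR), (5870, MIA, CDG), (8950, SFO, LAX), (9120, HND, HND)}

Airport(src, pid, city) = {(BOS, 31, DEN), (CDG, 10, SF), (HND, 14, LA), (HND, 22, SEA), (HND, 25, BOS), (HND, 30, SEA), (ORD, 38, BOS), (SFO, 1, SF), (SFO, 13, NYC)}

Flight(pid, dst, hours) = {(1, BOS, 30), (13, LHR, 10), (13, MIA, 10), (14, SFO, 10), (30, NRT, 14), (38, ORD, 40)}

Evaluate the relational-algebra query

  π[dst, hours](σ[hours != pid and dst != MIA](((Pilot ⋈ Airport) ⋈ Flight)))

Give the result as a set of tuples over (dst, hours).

Pilot ⋈ Airport (natural join on src): {(5500, ORD, ATL, 38, BOS), (5530, SFO, LHR, 1, SF), (5530, SFO, LHR, 13, NYC), (8950, SFO, LAX, 1, SF), (8950, SFO, LAX, 13, NYC), (9120, HND, HND, 14, LA), (9120, HND, HND, 22, SEA), (9120, HND, HND, 25, BOS), (9120, HND, HND, 30, SEA)}
(Pilot ⋈ Airport) ⋈ Flight (natural join on pid): {(5500, ORD, ATL, 38, BOS, ORD, 40), (5530, SFO, LHR, 1, SF, BOS, 30), (5530, SFO, LHR, 13, NYC, LHR, 10), (5530, SFO, LHR, 13, NYC, MIA, 10), (8950, SFO, LAX, 1, SF, BOS, 30), (8950, SFO, LAX, 13, NYC, LHR, 10), (8950, SFO, LAX, 13, NYC, MIA, 10), (9120, HND, HND, 14, LA, SFO, 10), (9120, HND, HND, 30, SEA, NRT, 14)}
Filtering on hours != pid and dst != MIA leaves {(5500, ORD, ATL, 38, BOS, ORD, 40), (5530, SFO, LHR, 1, SF, BOS, 30), (5530, SFO, LHR, 13, NYC, LHR, 10), (8950, SFO, LAX, 1, SF, BOS, 30), (8950, SFO, LAX, 13, NYC, LHR, 10), (9120, HND, HND, 14, LA, SFO, 10), (9120, HND, HND, 30, SEA, NRT, 14)}.
π[dst, hours]: project onto (dst, hours) (2 duplicate(s) eliminated) → {(BOS, 30), (LHR, 10), (NRT, 14), (ORD, 40), (SFO, 10)}

{(BOS, 30), (LHR, 10), (NRT, 14), (ORD, 40), (SFO, 10)}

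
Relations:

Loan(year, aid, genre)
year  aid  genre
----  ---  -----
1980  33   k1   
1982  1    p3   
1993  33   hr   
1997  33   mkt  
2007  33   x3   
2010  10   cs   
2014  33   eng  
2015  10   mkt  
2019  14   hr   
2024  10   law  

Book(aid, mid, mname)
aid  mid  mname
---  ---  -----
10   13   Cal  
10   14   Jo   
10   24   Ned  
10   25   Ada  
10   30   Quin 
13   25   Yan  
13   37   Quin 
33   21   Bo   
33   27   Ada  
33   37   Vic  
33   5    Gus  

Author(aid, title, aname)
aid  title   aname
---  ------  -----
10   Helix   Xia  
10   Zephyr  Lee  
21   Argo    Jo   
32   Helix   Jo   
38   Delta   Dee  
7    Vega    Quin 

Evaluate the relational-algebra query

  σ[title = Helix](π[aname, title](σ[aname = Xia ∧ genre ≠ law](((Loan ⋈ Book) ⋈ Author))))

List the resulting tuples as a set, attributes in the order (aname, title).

{(Xia, Helix)}

Loan ⋈ Book (natural join on aid): {(1980, 33, k1, 21, Bo), (1980, 33, k1, 27, Ada), (1980, 33, k1, 37, Vic), (1980, 33, k1, 5, Gus), (1993, 33, hr, 21, Bo), (1993, 33, hr, 27, Ada), (1993, 33, hr, 37, Vic), (1993, 33, hr, 5, Gus), (1997, 33, mkt, 21, Bo), (1997, 33, mkt, 27, Ada), (1997, 33, mkt, 37, Vic), (1997, 33, mkt, 5, Gus), (2007, 33, x3, 21, Bo), (2007, 33, x3, 27, Ada), (2007, 33, x3, 37, Vic), (2007, 33, x3, 5, Gus), (2010, 10, cs, 13, Cal), (2010, 10, cs, 14, Jo), (2010, 10, cs, 24, Ned), (2010, 10, cs, 25, Ada), (2010, 10, cs, 30, Quin), (2014, 33, eng, 21, Bo), (2014, 33, eng, 27, Ada), (2014, 33, eng, 37, Vic), (2014, 33, eng, 5, Gus), (2015, 10, mkt, 13, Cal), (2015, 10, mkt, 14, Jo), (2015, 10, mkt, 24, Ned), (2015, 10, mkt, 25, Ada), (2015, 10, mkt, 30, Quin), (2024, 10, law, 13, Cal), (2024, 10, law, 14, Jo), (2024, 10, law, 24, Ned), (2024, 10, law, 25, Ada), (2024, 10, law, 30, Quin)}
(Loan ⋈ Book) ⋈ Author (natural join on aid): {(2010, 10, cs, 13, Cal, Helix, Xia), (2010, 10, cs, 13, Cal, Zephyr, Lee), (2010, 10, cs, 14, Jo, Helix, Xia), (2010, 10, cs, 14, Jo, Zephyr, Lee), (2010, 10, cs, 24, Ned, Helix, Xia), (2010, 10, cs, 24, Ned, Zephyr, Lee), (2010, 10, cs, 25, Ada, Helix, Xia), (2010, 10, cs, 25, Ada, Zephyr, Lee), (2010, 10, cs, 30, Quin, Helix, Xia), (2010, 10, cs, 30, Quin, Zephyr, Lee), (2015, 10, mkt, 13, Cal, Helix, Xia), (2015, 10, mkt, 13, Cal, Zephyr, Lee), (2015, 10, mkt, 14, Jo, Helix, Xia), (2015, 10, mkt, 14, Jo, Zephyr, Lee), (2015, 10, mkt, 24, Ned, Helix, Xia), (2015, 10, mkt, 24, Ned, Zephyr, Lee), (2015, 10, mkt, 25, Ada, Helix, Xia), (2015, 10, mkt, 25, Ada, Zephyr, Lee), (2015, 10, mkt, 30, Quin, Helix, Xia), (2015, 10, mkt, 30, Quin, Zephyr, Lee), (2024, 10, law, 13, Cal, Helix, Xia), (2024, 10, law, 13, Cal, Zephyr, Lee), (2024, 10, law, 14, Jo, Helix, Xia), (2024, 10, law, 14, Jo, Zephyr, Lee), (2024, 10, law, 24, Ned, Helix, Xia), (2024, 10, law, 24, Ned, Zephyr, Lee), (2024, 10, law, 25, Ada, Helix, Xia), (2024, 10, law, 25, Ada, Zephyr, Lee), (2024, 10, law, 30, Quin, Helix, Xia), (2024, 10, law, 30, Quin, Zephyr, Lee)}
Apply σ_{aname = Xia ∧ genre ≠ law}; surviving tuples: {(2010, 10, cs, 13, Cal, Helix, Xia), (2010, 10, cs, 14, Jo, Helix, Xia), (2010, 10, cs, 24, Ned, Helix, Xia), (2010, 10, cs, 25, Ada, Helix, Xia), (2010, 10, cs, 30, Quin, Helix, Xia), (2015, 10, mkt, 13, Cal, Helix, Xia), (2015, 10, mkt, 14, Jo, Helix, Xia), (2015, 10, mkt, 24, Ned, Helix, Xia), (2015, 10, mkt, 25, Ada, Helix, Xia), (2015, 10, mkt, 30, Quin, Helix, Xia)}
π[aname, title]: project onto (aname, title) (9 duplicate(s) eliminated) → {(Xia, Helix)}
Apply σ_{title = Helix}; surviving tuples: {(Xia, Helix)}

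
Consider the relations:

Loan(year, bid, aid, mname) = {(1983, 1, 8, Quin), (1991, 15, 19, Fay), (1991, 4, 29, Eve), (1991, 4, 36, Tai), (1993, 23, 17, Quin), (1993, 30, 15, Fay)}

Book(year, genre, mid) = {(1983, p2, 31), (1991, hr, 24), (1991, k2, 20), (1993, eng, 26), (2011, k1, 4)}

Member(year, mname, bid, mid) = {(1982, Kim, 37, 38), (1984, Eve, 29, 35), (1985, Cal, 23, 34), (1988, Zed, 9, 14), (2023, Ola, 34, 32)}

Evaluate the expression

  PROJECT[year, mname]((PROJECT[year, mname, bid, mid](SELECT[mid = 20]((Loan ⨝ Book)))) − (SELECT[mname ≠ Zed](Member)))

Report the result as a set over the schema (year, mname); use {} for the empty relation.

{(1991, Eve), (1991, Fay), (1991, Tai)}

Natural join on year: {(1983, 1, 8, Quin, p2, 31), (1991, 15, 19, Fay, hr, 24), (1991, 15, 19, Fay, k2, 20), (1991, 4, 29, Eve, hr, 24), (1991, 4, 29, Eve, k2, 20), (1991, 4, 36, Tai, hr, 24), (1991, 4, 36, Tai, k2, 20), (1993, 23, 17, Quin, eng, 26), (1993, 30, 15, Fay, eng, 26)}
σ[mid = 20]: keep tuples satisfying mid = 20 → {(1991, 15, 19, Fay, k2, 20), (1991, 4, 29, Eve, k2, 20), (1991, 4, 36, Tai, k2, 20)}
Projecting to year, mname, bid, mid: {(1991, Eve, 4, 20), (1991, Fay, 15, 20), (1991, Tai, 4, 20)}
σ[mname ≠ Zed]: keep tuples satisfying mname ≠ Zed → {(1982, Kim, 37, 38), (1984, Eve, 29, 35), (1985, Cal, 23, 34), (2023, Ola, 34, 32)}
Taking the difference: {(1991, Eve, 4, 20), (1991, Fay, 15, 20), (1991, Tai, 4, 20)}
Projecting to year, mname: {(1991, Eve), (1991, Fay), (1991, Tai)}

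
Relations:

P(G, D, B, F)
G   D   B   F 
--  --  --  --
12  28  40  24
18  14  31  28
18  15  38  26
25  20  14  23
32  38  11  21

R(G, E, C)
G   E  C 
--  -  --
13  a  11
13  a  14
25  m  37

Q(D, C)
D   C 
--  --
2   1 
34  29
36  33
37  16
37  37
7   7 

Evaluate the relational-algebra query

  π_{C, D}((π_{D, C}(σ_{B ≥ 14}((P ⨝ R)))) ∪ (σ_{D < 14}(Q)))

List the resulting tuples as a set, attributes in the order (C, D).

P ⋈ R (natural join on G): {(25, 20, 14, 23, m, 37)}
Filtering on B ≥ 14 leaves {(25, 20, 14, 23, m, 37)}.
π[D, C]: project onto (D, C) → {(20, 37)}
Filtering on D < 14 leaves {(2, 1), (7, 7)}.
Union: {(20, 37)} with {(2, 1), (7, 7)} → {(2, 1), (20, 37), (7, 7)}
π[C, D]: project onto (C, D) → {(1, 2), (37, 20), (7, 7)}

{(1, 2), (37, 20), (7, 7)}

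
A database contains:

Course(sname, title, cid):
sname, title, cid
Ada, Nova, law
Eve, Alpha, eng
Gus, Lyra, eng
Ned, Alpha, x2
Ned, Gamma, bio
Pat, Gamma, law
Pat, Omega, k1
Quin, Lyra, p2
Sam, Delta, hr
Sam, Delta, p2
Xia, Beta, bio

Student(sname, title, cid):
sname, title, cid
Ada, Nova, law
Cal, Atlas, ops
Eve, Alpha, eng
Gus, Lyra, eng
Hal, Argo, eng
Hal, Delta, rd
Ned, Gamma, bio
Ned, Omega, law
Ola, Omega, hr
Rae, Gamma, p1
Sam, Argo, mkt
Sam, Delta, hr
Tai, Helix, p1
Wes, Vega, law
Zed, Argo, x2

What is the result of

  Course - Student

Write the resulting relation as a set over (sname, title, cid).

{(Ned, Alpha, x2), (Pat, Gamma, law), (Pat, Omega, k1), (Quin, Lyra, p2), (Sam, Delta, p2), (Xia, Beta, bio)}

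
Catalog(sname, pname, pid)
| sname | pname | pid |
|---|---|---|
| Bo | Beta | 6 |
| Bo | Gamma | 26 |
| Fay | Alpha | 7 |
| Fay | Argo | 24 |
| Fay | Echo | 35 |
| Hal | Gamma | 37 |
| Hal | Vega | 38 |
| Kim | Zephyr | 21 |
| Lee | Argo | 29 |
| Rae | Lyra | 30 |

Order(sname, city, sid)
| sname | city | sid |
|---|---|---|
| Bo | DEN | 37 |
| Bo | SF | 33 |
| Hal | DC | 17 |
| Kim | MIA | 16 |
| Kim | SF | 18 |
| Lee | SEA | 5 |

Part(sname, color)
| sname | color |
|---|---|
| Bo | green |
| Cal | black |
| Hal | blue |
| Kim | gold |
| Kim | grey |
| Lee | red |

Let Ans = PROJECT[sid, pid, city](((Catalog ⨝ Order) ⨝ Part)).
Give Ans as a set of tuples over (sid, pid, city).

Natural join on sname: {(Bo, Beta, 6, DEN, 37), (Bo, Beta, 6, SF, 33), (Bo, Gamma, 26, DEN, 37), (Bo, Gamma, 26, SF, 33), (Hal, Gamma, 37, DC, 17), (Hal, Vega, 38, DC, 17), (Kim, Zephyr, 21, MIA, 16), (Kim, Zephyr, 21, SF, 18), (Lee, Argo, 29, SEA, 5)}
Natural join on sname: {(Bo, Beta, 6, DEN, 37, green), (Bo, Beta, 6, SF, 33, green), (Bo, Gamma, 26, DEN, 37, green), (Bo, Gamma, 26, SF, 33, green), (Hal, Gamma, 37, DC, 17, blue), (Hal, Vega, 38, DC, 17, blue), (Kim, Zephyr, 21, MIA, 16, gold), (Kim, Zephyr, 21, MIA, 16, grey), (Kim, Zephyr, 21, SF, 18, gold), (Kim, Zephyr, 21, SF, 18, grey), (Lee, Argo, 29, SEA, 5, red)}
Keep only column(s) sid, pid, city (2 duplicate(s) eliminated): {(16, 21, MIA), (17, 37, DC), (17, 38, DC), (18, 21, SF), (33, 26, SF), (33, 6, SF), (37, 26, DEN), (37, 6, DEN), (5, 29, SEA)}

{(16, 21, MIA), (17, 37, DC), (17, 38, DC), (18, 21, SF), (33, 26, SF), (33, 6, SF), (37, 26, DEN), (37, 6, DEN), (5, 29, SEA)}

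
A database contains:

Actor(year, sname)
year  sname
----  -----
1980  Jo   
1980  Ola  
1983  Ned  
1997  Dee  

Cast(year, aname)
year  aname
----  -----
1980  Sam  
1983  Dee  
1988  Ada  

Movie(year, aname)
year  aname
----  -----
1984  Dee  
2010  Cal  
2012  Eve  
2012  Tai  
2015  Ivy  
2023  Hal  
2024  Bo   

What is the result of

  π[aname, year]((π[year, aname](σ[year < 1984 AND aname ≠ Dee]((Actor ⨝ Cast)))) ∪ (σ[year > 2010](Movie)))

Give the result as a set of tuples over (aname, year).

{(Bo, 2024), (Eve, 2012), (Hal, 2023), (Ivy, 2015), (Sam, 1980), (Tai, 2012)}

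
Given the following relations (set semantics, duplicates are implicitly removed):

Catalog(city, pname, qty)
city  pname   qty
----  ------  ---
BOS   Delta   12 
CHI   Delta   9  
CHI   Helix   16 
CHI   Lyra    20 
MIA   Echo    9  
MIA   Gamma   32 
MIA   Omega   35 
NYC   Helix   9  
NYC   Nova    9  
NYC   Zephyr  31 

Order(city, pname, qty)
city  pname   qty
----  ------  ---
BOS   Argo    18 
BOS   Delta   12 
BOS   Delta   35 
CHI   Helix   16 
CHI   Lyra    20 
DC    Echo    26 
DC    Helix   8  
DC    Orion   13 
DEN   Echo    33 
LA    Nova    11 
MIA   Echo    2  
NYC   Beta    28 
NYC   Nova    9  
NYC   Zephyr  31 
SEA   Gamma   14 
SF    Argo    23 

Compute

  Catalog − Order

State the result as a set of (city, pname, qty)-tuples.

{(CHI, Delta, 9), (MIA, Echo, 9), (MIA, Gamma, 32), (MIA, Omega, 35), (NYC, Helix, 9)}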